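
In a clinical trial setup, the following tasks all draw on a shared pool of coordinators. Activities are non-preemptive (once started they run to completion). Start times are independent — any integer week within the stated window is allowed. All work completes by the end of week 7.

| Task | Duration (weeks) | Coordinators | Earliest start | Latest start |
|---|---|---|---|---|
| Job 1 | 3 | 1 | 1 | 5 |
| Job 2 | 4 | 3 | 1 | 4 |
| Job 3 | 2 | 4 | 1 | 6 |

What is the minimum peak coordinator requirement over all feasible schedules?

Early-start (Job 1@1, Job 2@1, Job 3@1) gives peak 8: w1:8  w2:8  w3:4  w4:3  w5:0  w6:0  w7:0.
Shift Job 3→5.
Schedule Job 1@1, Job 2@1, Job 3@5: w1:4  w2:4  w3:4  w4:3  w5:4  w6:4  w7:0 — peak 4.
Total coordinator-weeks = 23 over 7 weeks ⇒ peak ≥ ⌈23/7⌉ = 4, so 4 is optimal.

4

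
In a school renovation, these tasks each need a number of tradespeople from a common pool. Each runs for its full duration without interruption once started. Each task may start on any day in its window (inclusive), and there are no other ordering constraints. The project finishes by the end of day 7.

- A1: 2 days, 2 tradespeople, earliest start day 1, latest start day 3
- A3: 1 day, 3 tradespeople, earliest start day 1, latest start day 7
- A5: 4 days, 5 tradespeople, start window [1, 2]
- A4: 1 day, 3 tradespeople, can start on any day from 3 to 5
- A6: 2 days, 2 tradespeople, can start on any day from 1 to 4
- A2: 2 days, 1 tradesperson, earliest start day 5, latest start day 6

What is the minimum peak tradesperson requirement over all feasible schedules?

Early-start (A1@1, A3@1, A5@1, A4@3, A6@1, A2@5) gives peak 12: d1:12  d2:9  d3:8  d4:5  d5:1  d6:1  d7:0.
Shift A3→5, A4→5, A6→3.
Schedule A1@1, A3@5, A5@1, A4@5, A6@3, A2@5: d1:7  d2:7  d3:7  d4:7  d5:7  d6:1  d7:0 — peak 7.

7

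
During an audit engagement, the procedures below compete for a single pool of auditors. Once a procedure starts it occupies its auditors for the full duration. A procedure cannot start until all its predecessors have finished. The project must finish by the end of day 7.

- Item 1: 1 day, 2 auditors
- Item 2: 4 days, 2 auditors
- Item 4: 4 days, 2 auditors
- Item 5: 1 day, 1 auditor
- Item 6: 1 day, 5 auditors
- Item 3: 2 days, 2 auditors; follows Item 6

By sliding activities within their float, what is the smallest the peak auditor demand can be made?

5

Early-start (Item 1@1, Item 2@1, Item 4@1, Item 5@1, Item 6@1, Item 3@2) gives peak 12: d1:12  d2:6  d3:6  d4:4  d5:0  d6:0  d7:0.
Shift Item 1→2, Item 2→2, Item 4→3, Item 5→2, Item 3→6.
Schedule Item 1@2, Item 2@2, Item 4@3, Item 5@2, Item 6@1, Item 3@6: d1:5  d2:5  d3:4  d4:4  d5:4  d6:4  d7:2 — peak 5.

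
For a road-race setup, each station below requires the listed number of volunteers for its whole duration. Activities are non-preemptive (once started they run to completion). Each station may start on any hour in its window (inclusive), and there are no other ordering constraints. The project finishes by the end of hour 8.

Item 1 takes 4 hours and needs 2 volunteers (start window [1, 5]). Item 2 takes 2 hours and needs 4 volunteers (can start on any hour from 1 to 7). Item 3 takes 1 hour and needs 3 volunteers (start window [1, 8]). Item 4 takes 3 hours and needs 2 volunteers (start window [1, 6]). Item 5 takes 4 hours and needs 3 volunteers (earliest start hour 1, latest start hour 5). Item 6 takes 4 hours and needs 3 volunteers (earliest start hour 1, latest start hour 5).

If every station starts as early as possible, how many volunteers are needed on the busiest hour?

17

Early-start schedule: Item 1@1, Item 2@1, Item 3@1, Item 4@1, Item 5@1, Item 6@1.
Load per hour: hour 1: 17, hour 2: 14, hour 3: 10, hour 4: 8, hour 5: 0, hour 6: 0, hour 7: 0, hour 8: 0.
Peak is 17.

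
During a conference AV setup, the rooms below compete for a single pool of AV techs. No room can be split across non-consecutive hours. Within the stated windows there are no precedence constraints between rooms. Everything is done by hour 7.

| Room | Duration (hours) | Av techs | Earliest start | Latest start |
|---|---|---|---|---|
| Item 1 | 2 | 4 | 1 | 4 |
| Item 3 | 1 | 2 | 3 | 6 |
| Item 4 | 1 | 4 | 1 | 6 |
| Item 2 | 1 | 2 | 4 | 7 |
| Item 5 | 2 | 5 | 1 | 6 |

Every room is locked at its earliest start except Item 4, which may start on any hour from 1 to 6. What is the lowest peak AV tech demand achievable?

9

Item 4@1: h1:13  h2:9  h3:2  h4:2  h5:0  h6:0  h7:0 → peak 13
Item 4@2: h1:9  h2:13  h3:2  h4:2  h5:0  h6:0  h7:0 → peak 13
Item 4@3: h1:9  h2:9  h3:6  h4:2  h5:0  h6:0  h7:0 → peak 9
Item 4@4: h1:9  h2:9  h3:2  h4:6  h5:0  h6:0  h7:0 → peak 9
Item 4@5: h1:9  h2:9  h3:2  h4:2  h5:4  h6:0  h7:0 → peak 9
Item 4@6: h1:9  h2:9  h3:2  h4:2  h5:0  h6:4  h7:0 → peak 9
Best is Item 4@3, peak 9.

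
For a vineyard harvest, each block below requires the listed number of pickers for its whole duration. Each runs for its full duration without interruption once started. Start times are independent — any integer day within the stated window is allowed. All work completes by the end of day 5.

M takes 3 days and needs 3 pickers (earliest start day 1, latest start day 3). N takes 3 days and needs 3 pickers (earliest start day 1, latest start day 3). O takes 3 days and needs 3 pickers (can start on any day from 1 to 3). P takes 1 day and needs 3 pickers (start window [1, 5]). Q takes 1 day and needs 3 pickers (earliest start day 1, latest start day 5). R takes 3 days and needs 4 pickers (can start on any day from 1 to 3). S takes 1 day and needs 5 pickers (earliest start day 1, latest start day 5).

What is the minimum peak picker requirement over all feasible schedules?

Early-start (M@1, N@1, O@1, P@1, Q@1, R@1, S@1) gives peak 24: d1:24  d2:13  d3:13  d4:0  d5:0.
Shift Q→2, R→3, S→4.
Schedule M@1, N@1, O@1, P@1, Q@2, R@3, S@4: d1:12  d2:12  d3:13  d4:9  d5:4 — peak 13.

13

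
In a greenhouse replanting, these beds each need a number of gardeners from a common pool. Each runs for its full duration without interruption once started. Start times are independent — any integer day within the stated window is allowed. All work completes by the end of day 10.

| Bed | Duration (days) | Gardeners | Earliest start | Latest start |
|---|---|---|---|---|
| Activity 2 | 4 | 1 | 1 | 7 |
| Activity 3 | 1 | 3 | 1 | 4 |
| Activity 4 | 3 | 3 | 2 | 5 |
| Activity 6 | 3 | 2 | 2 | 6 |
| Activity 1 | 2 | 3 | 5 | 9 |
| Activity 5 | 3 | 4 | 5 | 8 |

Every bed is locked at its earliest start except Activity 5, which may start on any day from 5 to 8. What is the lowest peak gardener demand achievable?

Activity 5@5: d1:4  d2:6  d3:6  d4:6  d5:7  d6:7  d7:4  d8:0  d9:0  d10:0 → peak 7
Activity 5@6: d1:4  d2:6  d3:6  d4:6  d5:3  d6:7  d7:4  d8:4  d9:0  d10:0 → peak 7
Activity 5@7: d1:4  d2:6  d3:6  d4:6  d5:3  d6:3  d7:4  d8:4  d9:4  d10:0 → peak 6
Activity 5@8: d1:4  d2:6  d3:6  d4:6  d5:3  d6:3  d7:0  d8:4  d9:4  d10:4 → peak 6
Best is Activity 5@7, peak 6.

6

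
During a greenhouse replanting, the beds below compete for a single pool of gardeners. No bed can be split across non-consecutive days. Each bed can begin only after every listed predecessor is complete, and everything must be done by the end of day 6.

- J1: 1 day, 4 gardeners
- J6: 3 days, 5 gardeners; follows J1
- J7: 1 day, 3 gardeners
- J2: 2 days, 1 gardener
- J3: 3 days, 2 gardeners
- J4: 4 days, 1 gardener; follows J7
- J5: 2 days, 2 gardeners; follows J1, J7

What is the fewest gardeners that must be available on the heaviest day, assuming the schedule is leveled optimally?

8

Early-start (J1@1, J6@2, J7@1, J2@1, J3@1, J4@2, J5@2) gives peak 11: d1:10  d2:11  d3:10  d4:6  d5:1  d6:0.
Shift J3→2, J4→3, J5→5.
Schedule J1@1, J6@2, J7@1, J2@1, J3@2, J4@3, J5@5: d1:8  d2:8  d3:8  d4:8  d5:3  d6:3 — peak 8.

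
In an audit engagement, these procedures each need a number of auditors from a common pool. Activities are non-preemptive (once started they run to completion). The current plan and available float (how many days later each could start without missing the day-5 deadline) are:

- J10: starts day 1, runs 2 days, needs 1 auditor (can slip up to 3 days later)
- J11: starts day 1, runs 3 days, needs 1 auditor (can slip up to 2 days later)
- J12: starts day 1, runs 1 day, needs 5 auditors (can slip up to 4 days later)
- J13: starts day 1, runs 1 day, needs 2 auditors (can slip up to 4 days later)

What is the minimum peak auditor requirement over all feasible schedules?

5

Early-start (J10@1, J11@1, J12@1, J13@1) gives peak 9: d1:9  d2:2  d3:1  d4:0  d5:0.
Shift J12→4.
Schedule J10@1, J11@1, J12@4, J13@1: d1:4  d2:2  d3:1  d4:5  d5:0 — peak 5.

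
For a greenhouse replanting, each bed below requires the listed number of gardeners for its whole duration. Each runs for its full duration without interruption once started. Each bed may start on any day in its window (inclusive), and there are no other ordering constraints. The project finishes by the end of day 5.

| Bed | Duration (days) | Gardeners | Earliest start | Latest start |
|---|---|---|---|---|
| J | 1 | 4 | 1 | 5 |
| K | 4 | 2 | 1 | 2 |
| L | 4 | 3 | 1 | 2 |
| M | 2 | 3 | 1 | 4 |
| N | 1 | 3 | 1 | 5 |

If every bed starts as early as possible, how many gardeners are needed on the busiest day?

15

Early-start schedule: J@1, K@1, L@1, M@1, N@1.
Load per day: day 1: 15, day 2: 8, day 3: 5, day 4: 5, day 5: 0.
Peak is 15.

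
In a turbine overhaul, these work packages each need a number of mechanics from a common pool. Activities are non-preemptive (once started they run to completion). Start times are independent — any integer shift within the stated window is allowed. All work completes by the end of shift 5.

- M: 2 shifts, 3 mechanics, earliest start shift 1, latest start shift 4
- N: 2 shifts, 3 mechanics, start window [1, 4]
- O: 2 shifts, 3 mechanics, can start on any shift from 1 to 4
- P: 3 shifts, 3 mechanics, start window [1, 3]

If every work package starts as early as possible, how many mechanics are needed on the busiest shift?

Early-start schedule: M@1, N@1, O@1, P@1.
Load per shift: shift 1: 12, shift 2: 12, shift 3: 3, shift 4: 0, shift 5: 0.
Peak is 12.

12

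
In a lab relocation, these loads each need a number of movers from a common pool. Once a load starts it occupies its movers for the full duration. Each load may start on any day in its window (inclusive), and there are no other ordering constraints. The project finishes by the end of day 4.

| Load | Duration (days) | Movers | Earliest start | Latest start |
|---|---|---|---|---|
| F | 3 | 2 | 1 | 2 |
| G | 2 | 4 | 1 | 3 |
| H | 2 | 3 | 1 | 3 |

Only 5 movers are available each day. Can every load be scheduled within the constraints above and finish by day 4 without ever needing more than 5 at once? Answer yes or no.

The minimum achievable peak is 6; 5 < 6, so no feasible schedule stays within the cap.

no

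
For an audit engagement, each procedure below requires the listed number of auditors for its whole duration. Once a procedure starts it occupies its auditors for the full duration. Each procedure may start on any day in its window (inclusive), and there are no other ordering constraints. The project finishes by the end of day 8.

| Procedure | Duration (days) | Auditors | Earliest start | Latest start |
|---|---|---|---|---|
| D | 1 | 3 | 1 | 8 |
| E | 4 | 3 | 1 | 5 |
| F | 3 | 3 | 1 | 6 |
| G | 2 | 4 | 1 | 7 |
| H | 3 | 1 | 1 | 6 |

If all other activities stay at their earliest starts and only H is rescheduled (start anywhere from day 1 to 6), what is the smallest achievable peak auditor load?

13

H@1: d1:14  d2:11  d3:7  d4:3  d5:0  d6:0  d7:0  d8:0 → peak 14
H@2: d1:13  d2:11  d3:7  d4:4  d5:0  d6:0  d7:0  d8:0 → peak 13
H@3: d1:13  d2:10  d3:7  d4:4  d5:1  d6:0  d7:0  d8:0 → peak 13
H@4: d1:13  d2:10  d3:6  d4:4  d5:1  d6:1  d7:0  d8:0 → peak 13
H@5: d1:13  d2:10  d3:6  d4:3  d5:1  d6:1  d7:1  d8:0 → peak 13
H@6: d1:13  d2:10  d3:6  d4:3  d5:0  d6:1  d7:1  d8:1 → peak 13
Best is H@2, peak 13.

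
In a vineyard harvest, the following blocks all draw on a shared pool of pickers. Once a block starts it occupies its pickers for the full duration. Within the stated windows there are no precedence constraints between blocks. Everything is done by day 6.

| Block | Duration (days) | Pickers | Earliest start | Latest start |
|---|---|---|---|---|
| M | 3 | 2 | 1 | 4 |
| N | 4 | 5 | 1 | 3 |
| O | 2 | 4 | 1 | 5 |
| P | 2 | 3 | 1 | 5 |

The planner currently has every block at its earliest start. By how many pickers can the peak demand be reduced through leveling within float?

Early-start peak: d1:14  d2:14  d3:7  d4:5  d5:0  d6:0 ⇒ 14.
Leveled (M@1, N@1, O@5, P@5): d1:7  d2:7  d3:7  d4:5  d5:7  d6:7 ⇒ 7.
Reduction 14 − 7 = 7.

7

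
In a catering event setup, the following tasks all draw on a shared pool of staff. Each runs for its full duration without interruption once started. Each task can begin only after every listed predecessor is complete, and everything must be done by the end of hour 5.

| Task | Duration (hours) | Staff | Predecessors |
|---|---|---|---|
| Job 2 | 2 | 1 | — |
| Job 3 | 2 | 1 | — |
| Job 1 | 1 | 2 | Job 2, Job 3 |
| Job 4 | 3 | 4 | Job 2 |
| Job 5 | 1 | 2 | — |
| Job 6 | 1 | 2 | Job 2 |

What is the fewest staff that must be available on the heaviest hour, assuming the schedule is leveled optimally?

6

Early-start (Job 2@1, Job 3@1, Job 1@3, Job 4@3, Job 5@1, Job 6@3) gives peak 8: h1:4  h2:2  h3:8  h4:4  h5:4.
Shift Job 6→4.
Schedule Job 2@1, Job 3@1, Job 1@3, Job 4@3, Job 5@1, Job 6@4: h1:4  h2:2  h3:6  h4:6  h5:4 — peak 6.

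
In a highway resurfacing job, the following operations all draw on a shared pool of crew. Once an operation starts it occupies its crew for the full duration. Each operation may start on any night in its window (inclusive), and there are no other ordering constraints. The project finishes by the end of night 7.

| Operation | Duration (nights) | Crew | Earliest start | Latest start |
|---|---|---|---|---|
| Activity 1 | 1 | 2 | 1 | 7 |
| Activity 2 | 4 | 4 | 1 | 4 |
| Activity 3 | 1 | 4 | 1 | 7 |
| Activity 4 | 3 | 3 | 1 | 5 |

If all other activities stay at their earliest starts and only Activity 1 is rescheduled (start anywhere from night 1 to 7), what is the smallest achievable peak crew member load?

Activity 1@1: n1:13  n2:7  n3:7  n4:4  n5:0  n6:0  n7:0 → peak 13
Activity 1@2: n1:11  n2:9  n3:7  n4:4  n5:0  n6:0  n7:0 → peak 11
Activity 1@3: n1:11  n2:7  n3:9  n4:4  n5:0  n6:0  n7:0 → peak 11
Activity 1@4: n1:11  n2:7  n3:7  n4:6  n5:0  n6:0  n7:0 → peak 11
Activity 1@5: n1:11  n2:7  n3:7  n4:4  n5:2  n6:0  n7:0 → peak 11
Activity 1@6: n1:11  n2:7  n3:7  n4:4  n5:0  n6:2  n7:0 → peak 11
Activity 1@7: n1:11  n2:7  n3:7  n4:4  n5:0  n6:0  n7:2 → peak 11
Best is Activity 1@2, peak 11.

11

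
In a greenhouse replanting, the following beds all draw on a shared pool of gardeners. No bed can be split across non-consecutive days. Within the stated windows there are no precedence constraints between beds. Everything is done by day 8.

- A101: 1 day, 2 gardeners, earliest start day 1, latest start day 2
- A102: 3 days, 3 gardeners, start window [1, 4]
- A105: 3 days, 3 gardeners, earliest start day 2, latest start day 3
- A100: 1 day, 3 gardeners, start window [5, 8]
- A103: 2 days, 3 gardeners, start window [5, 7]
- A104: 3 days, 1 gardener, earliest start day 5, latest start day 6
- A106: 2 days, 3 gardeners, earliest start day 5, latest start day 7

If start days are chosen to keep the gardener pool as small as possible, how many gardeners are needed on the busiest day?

6

Early-start (A101@1, A102@1, A105@2, A100@5, A103@5, A104@5, A106@5) gives peak 10: d1:5  d2:6  d3:6  d4:3  d5:10  d6:7  d7:1  d8:0.
Shift A104→6, A106→7.
Schedule A101@1, A102@1, A105@2, A100@5, A103@5, A104@6, A106@7: d1:5  d2:6  d3:6  d4:3  d5:6  d6:4  d7:4  d8:4 — peak 6.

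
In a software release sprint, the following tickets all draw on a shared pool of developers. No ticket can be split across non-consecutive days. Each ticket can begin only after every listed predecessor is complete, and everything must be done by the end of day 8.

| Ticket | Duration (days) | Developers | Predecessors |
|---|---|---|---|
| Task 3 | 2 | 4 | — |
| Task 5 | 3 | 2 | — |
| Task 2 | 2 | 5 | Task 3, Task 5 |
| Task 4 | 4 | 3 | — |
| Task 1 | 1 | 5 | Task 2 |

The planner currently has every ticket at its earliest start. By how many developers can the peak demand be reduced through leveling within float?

2

Early-start peak: d1:9  d2:9  d3:5  d4:8  d5:5  d6:5  d7:0  d8:0 ⇒ 9.
Leveled (Task 3@1, Task 5@3, Task 2@6, Task 4@1, Task 1@8): d1:7  d2:7  d3:5  d4:5  d5:2  d6:5  d7:5  d8:5 ⇒ 7.
Reduction 9 − 7 = 2.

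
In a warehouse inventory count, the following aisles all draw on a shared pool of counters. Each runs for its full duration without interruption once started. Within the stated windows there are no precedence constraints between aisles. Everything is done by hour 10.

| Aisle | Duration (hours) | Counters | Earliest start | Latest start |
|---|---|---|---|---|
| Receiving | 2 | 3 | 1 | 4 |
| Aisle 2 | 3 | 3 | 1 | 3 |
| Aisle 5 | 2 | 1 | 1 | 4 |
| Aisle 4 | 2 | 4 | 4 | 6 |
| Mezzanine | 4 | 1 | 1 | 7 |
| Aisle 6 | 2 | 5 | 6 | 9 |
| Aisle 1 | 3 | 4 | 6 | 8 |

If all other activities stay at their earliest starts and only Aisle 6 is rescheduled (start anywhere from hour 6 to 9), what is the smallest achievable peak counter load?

8

Aisle 6@6: h1:8  h2:8  h3:4  h4:5  h5:4  h6:9  h7:9  h8:4  h9:0  h10:0 → peak 9
Aisle 6@7: h1:8  h2:8  h3:4  h4:5  h5:4  h6:4  h7:9  h8:9  h9:0  h10:0 → peak 9
Aisle 6@8: h1:8  h2:8  h3:4  h4:5  h5:4  h6:4  h7:4  h8:9  h9:5  h10:0 → peak 9
Aisle 6@9: h1:8  h2:8  h3:4  h4:5  h5:4  h6:4  h7:4  h8:4  h9:5  h10:5 → peak 8
Best is Aisle 6@9, peak 8.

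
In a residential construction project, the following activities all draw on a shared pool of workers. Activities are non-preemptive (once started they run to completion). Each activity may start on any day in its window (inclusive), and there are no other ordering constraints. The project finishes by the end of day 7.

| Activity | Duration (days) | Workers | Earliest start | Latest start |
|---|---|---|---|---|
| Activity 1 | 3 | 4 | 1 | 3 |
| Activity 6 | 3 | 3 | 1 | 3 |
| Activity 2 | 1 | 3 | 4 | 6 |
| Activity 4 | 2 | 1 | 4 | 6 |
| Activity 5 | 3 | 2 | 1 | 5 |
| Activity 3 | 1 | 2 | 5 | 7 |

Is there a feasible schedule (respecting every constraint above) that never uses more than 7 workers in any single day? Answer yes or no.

yes

Schedule Activity 1@1, Activity 6@1, Activity 2@4, Activity 4@4, Activity 5@4, Activity 3@5: d1:7  d2:7  d3:7  d4:6  d5:5  d6:2  d7:0 — peak 7 ≤ 7.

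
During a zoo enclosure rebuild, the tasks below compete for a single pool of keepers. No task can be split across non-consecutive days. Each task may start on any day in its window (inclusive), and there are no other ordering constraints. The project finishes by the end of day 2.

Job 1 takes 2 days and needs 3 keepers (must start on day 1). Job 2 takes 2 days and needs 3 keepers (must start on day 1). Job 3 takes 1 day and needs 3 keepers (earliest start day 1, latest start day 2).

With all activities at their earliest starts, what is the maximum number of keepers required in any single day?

9

Early-start schedule: Job 1@1, Job 2@1, Job 3@1.
Load per day: day 1: 9, day 2: 6.
Peak is 9.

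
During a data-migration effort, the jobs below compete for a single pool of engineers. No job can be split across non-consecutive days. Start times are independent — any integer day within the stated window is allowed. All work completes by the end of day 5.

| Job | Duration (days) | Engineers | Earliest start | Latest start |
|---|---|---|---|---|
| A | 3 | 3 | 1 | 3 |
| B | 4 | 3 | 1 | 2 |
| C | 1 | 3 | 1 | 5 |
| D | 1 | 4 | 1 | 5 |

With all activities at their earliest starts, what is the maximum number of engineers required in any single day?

Early-start schedule: A@1, B@1, C@1, D@1.
Load per day: day 1: 13, day 2: 6, day 3: 6, day 4: 3, day 5: 0.
Peak is 13.

13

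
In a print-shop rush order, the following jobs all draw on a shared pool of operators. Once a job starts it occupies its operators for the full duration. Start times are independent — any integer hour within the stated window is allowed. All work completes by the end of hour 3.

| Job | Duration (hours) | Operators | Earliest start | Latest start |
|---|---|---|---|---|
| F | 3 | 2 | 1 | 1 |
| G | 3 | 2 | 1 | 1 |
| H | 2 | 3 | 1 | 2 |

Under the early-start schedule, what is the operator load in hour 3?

At early start, hour 3 has: F, G.
Demand: 2 + 2 = 4.

4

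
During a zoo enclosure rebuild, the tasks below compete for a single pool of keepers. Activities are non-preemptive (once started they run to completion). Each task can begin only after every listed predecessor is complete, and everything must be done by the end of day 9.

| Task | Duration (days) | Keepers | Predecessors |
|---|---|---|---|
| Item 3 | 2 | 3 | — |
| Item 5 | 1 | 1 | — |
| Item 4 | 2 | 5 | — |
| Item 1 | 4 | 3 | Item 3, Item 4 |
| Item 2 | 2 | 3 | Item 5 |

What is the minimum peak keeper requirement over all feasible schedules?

Early-start (Item 3@1, Item 5@1, Item 4@1, Item 1@3, Item 2@2) gives peak 11: d1:9  d2:11  d3:6  d4:3  d5:3  d6:3  d7:0  d8:0  d9:0.
Shift Item 4→3, Item 1→5, Item 2→5.
Schedule Item 3@1, Item 5@1, Item 4@3, Item 1@5, Item 2@5: d1:4  d2:3  d3:5  d4:5  d5:6  d6:6  d7:3  d8:3  d9:0 — peak 6.

6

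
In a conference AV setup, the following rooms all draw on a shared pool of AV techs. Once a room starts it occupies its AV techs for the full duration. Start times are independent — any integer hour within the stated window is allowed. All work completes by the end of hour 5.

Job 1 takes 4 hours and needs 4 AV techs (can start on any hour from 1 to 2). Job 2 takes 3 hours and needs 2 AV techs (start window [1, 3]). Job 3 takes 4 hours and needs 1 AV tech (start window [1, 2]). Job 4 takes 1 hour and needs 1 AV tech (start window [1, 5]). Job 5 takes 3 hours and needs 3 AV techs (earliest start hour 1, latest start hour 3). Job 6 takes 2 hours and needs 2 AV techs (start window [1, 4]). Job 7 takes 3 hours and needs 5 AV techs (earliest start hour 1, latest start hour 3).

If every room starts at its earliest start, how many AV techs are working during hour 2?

17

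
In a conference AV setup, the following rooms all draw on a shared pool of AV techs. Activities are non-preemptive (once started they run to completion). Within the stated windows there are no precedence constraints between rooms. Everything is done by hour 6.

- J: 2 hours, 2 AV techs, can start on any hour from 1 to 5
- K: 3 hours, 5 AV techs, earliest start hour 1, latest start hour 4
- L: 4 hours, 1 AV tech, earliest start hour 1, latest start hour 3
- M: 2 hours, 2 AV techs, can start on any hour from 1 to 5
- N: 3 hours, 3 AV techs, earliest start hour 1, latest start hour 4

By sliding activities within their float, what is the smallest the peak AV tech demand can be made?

Early-start (J@1, K@1, L@1, M@1, N@1) gives peak 13: h1:13  h2:13  h3:9  h4:1  h5:0  h6:0.
Shift L→3, M→4, N→4.
Schedule J@1, K@1, L@3, M@4, N@4: h1:7  h2:7  h3:6  h4:6  h5:6  h6:4 — peak 7.

7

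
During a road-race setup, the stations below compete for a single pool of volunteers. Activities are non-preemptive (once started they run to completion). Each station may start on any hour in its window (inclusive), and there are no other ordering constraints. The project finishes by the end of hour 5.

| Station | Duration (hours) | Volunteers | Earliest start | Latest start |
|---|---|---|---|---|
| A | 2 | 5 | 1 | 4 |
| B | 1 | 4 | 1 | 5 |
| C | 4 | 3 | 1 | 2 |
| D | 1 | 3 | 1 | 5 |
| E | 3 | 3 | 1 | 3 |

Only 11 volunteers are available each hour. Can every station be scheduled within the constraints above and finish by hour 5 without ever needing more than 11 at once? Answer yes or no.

yes

Schedule A@1, B@1, C@2, D@3, E@3: h1:9  h2:8  h3:9  h4:6  h5:6 — peak 9 ≤ 11.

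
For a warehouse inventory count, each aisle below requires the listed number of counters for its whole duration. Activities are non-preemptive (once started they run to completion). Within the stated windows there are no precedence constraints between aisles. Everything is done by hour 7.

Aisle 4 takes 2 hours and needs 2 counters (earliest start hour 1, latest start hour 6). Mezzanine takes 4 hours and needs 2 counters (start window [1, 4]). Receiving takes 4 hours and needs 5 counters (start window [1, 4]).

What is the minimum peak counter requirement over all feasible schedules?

Early-start (Aisle 4@1, Mezzanine@1, Receiving@1) gives peak 9: h1:9  h2:9  h3:7  h4:7  h5:0  h6:0  h7:0.
Shift Receiving→3.
Schedule Aisle 4@1, Mezzanine@1, Receiving@3: h1:4  h2:4  h3:7  h4:7  h5:5  h6:5  h7:0 — peak 7.

7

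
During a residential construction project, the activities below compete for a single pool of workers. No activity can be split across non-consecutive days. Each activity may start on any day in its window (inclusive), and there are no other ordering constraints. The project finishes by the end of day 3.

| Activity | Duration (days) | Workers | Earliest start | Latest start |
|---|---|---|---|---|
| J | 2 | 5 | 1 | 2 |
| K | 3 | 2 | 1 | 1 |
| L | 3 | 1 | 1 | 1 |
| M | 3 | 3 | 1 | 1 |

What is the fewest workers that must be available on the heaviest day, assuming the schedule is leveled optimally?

Schedule J@1, K@1, L@1, M@1: d1:11  d2:11  d3:6 — peak 11.
No arrangement of the 2 feasible schedules does better.

11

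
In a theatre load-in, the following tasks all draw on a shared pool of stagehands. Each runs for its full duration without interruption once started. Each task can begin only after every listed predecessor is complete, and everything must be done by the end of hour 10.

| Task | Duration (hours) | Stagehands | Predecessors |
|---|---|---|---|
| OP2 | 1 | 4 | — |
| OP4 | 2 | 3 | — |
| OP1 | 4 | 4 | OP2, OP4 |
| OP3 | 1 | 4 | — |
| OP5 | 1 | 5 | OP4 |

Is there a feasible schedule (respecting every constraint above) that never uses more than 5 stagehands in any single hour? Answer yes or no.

yes

Schedule OP2@1, OP4@2, OP1@4, OP3@8, OP5@9: h1:4  h2:3  h3:3  h4:4  h5:4  h6:4  h7:4  h8:4  h9:5  h10:0 — peak 5 ≤ 5.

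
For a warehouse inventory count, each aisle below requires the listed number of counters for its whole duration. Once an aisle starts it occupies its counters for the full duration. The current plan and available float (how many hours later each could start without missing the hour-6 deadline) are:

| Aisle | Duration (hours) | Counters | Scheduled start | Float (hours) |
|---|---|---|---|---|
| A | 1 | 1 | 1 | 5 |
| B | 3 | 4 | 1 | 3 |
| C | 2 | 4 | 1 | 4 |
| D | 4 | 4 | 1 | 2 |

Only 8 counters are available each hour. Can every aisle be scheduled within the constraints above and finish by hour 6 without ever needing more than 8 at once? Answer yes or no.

yes

Schedule A@1, B@1, C@4, D@2: h1:5  h2:8  h3:8  h4:8  h5:8  h6:0 — peak 8 ≤ 8.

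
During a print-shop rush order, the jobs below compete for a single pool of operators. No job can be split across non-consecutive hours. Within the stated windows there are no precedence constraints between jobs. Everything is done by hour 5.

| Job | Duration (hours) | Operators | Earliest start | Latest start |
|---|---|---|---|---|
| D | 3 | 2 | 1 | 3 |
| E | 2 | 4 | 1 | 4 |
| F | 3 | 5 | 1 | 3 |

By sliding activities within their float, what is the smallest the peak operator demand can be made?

7

Early-start (D@1, E@1, F@1) gives peak 11: h1:11  h2:11  h3:7  h4:0  h5:0.
Shift F→3.
Schedule D@1, E@1, F@3: h1:6  h2:6  h3:7  h4:5  h5:5 — peak 7.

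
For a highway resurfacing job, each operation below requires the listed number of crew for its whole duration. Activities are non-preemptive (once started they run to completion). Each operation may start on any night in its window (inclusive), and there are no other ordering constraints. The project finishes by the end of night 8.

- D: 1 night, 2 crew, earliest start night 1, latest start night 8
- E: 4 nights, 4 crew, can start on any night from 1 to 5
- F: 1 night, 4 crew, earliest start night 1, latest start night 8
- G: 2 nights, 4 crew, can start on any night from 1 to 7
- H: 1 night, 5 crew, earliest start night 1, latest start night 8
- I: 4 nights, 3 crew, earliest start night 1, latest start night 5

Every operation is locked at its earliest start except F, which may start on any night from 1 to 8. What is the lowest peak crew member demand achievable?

F@1: n1:22  n2:11  n3:7  n4:7  n5:0  n6:0  n7:0  n8:0 → peak 22
F@2: n1:18  n2:15  n3:7  n4:7  n5:0  n6:0  n7:0  n8:0 → peak 18
F@3: n1:18  n2:11  n3:11  n4:7  n5:0  n6:0  n7:0  n8:0 → peak 18
F@4: n1:18  n2:11  n3:7  n4:11  n5:0  n6:0  n7:0  n8:0 → peak 18
F@5: n1:18  n2:11  n3:7  n4:7  n5:4  n6:0  n7:0  n8:0 → peak 18
F@6: n1:18  n2:11  n3:7  n4:7  n5:0  n6:4  n7:0  n8:0 → peak 18
F@7: n1:18  n2:11  n3:7  n4:7  n5:0  n6:0  n7:4  n8:0 → peak 18
F@8: n1:18  n2:11  n3:7  n4:7  n5:0  n6:0  n7:0  n8:4 → peak 18
Best is F@2, peak 18.

18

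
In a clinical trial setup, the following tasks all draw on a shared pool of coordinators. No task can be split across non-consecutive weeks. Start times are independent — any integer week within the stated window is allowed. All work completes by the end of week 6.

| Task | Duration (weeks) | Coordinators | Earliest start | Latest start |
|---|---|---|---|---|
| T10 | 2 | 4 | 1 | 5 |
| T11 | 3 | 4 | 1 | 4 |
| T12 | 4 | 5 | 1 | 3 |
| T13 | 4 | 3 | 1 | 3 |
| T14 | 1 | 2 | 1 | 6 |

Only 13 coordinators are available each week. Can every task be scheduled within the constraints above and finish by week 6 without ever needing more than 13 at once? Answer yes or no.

yes

Schedule T10@1, T11@1, T12@3, T13@1, T14@4: w1:11  w2:11  w3:12  w4:10  w5:5  w6:5 — peak 12 ≤ 13.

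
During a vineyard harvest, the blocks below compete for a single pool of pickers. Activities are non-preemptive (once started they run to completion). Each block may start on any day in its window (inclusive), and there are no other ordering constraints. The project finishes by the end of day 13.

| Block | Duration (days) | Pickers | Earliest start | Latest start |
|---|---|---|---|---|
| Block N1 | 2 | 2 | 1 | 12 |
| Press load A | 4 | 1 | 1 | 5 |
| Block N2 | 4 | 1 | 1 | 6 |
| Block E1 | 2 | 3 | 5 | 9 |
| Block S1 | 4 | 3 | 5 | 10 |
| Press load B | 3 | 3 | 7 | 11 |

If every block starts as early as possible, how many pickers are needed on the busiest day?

6

Early-start schedule: Block N1@1, Press load A@1, Block N2@1, Block E1@5, Block S1@5, Press load B@7.
Load per day: day 1: 4, day 2: 4, day 3: 2, day 4: 2, day 5: 6, day 6: 6, day 7: 6, day 8: 6, day 9: 3, day 10: 0, day 11: 0, day 12: 0, day 13: 0.
Peak is 6.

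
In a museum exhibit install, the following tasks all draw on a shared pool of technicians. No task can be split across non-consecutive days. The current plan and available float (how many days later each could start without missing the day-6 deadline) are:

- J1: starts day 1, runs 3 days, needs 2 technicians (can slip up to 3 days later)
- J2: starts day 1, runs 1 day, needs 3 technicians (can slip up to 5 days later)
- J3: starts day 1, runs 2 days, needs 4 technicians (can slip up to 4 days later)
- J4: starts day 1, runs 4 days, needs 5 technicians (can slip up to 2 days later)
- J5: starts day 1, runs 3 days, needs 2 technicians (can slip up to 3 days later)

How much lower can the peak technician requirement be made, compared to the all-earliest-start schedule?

Early-start peak: d1:16  d2:13  d3:9  d4:5  d5:0  d6:0 ⇒ 16.
Leveled (J1@1, J2@1, J3@1, J4@3, J5@2): d1:9  d2:8  d3:9  d4:7  d5:5  d6:5 ⇒ 9.
Reduction 16 − 9 = 7.

7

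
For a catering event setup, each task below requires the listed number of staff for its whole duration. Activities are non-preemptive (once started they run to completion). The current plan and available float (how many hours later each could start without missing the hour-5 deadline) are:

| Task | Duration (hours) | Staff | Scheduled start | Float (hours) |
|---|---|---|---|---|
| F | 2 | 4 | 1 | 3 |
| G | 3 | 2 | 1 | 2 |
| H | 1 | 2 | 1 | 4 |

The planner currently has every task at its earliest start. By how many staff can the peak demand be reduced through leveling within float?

4

Early-start peak: h1:8  h2:6  h3:2  h4:0  h5:0 ⇒ 8.
Leveled (F@1, G@3, H@3): h1:4  h2:4  h3:4  h4:2  h5:2 ⇒ 4.
Reduction 8 − 4 = 4.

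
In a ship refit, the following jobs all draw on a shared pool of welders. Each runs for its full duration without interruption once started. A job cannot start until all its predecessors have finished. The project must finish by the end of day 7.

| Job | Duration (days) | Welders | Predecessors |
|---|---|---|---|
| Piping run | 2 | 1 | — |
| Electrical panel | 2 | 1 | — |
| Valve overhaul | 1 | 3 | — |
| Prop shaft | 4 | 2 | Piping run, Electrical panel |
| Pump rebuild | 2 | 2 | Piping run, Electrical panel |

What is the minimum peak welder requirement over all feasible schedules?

4

Early-start (Piping run@1, Electrical panel@1, Valve overhaul@1, Prop shaft@3, Pump rebuild@3) gives peak 5: d1:5  d2:2  d3:4  d4:4  d5:2  d6:2  d7:0.
Shift Valve overhaul→3, Prop shaft→4, Pump rebuild→4.
Schedule Piping run@1, Electrical panel@1, Valve overhaul@3, Prop shaft@4, Pump rebuild@4: d1:2  d2:2  d3:3  d4:4  d5:4  d6:2  d7:2 — peak 4.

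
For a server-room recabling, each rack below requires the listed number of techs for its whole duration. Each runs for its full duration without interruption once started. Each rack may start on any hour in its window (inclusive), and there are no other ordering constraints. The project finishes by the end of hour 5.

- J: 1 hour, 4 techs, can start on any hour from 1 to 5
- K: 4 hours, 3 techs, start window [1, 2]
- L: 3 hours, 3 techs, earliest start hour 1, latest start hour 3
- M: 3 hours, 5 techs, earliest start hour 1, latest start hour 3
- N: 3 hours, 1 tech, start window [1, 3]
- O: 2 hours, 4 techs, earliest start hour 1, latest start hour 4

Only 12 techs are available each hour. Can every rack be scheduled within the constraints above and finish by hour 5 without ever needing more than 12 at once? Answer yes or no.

Schedule J@1, K@1, L@1, M@2, N@1, O@4: h1:11  h2:12  h3:12  h4:12  h5:4 — peak 12 ≤ 12.

yes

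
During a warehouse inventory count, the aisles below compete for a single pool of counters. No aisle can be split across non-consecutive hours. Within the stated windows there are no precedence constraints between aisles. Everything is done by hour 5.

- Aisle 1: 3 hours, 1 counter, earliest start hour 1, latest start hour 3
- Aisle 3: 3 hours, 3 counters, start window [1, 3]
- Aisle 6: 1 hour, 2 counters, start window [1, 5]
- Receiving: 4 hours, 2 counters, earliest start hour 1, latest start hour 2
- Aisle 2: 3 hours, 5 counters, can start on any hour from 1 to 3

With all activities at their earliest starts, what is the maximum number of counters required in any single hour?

Early-start schedule: Aisle 1@1, Aisle 3@1, Aisle 6@1, Receiving@1, Aisle 2@1.
Load per hour: hour 1: 13, hour 2: 11, hour 3: 11, hour 4: 2, hour 5: 0.
Peak is 13.

13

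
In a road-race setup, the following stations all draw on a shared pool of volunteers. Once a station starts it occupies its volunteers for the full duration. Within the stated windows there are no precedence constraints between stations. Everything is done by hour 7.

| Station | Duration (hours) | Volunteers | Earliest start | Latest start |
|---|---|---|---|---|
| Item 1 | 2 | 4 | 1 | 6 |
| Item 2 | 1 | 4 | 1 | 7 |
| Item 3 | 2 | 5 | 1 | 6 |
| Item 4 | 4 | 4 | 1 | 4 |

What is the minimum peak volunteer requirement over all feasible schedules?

Early-start (Item 1@1, Item 2@1, Item 3@1, Item 4@1) gives peak 17: h1:17  h2:13  h3:4  h4:4  h5:0  h6:0  h7:0.
Shift Item 3→6, Item 4→2.
Schedule Item 1@1, Item 2@1, Item 3@6, Item 4@2: h1:8  h2:8  h3:4  h4:4  h5:4  h6:5  h7:5 — peak 8.

8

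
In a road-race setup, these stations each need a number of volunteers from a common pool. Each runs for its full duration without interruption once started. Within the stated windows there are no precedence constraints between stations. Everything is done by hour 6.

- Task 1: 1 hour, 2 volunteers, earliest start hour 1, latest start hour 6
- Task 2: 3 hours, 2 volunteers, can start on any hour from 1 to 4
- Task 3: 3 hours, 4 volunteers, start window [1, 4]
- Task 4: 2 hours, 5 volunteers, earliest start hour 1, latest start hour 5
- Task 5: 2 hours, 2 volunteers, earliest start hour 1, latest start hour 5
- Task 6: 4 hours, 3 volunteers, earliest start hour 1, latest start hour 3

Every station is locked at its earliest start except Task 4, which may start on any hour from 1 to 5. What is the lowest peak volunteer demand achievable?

Task 4@1: h1:18  h2:16  h3:9  h4:3  h5:0  h6:0 → peak 18
Task 4@2: h1:13  h2:16  h3:14  h4:3  h5:0  h6:0 → peak 16
Task 4@3: h1:13  h2:11  h3:14  h4:8  h5:0  h6:0 → peak 14
Task 4@4: h1:13  h2:11  h3:9  h4:8  h5:5  h6:0 → peak 13
Task 4@5: h1:13  h2:11  h3:9  h4:3  h5:5  h6:5 → peak 13
Best is Task 4@4, peak 13.

13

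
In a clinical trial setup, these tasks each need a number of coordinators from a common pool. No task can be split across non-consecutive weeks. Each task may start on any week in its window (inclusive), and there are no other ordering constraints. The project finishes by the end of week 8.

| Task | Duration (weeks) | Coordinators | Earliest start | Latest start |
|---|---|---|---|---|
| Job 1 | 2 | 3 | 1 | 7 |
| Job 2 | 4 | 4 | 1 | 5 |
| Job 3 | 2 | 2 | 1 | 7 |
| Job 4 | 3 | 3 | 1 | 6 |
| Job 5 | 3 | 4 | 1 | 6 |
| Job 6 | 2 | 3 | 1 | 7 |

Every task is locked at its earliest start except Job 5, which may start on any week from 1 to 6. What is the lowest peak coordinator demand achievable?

15

Job 5@1: w1:19  w2:19  w3:11  w4:4  w5:0  w6:0  w7:0  w8:0 → peak 19
Job 5@2: w1:15  w2:19  w3:11  w4:8  w5:0  w6:0  w7:0  w8:0 → peak 19
Job 5@3: w1:15  w2:15  w3:11  w4:8  w5:4  w6:0  w7:0  w8:0 → peak 15
Job 5@4: w1:15  w2:15  w3:7  w4:8  w5:4  w6:4  w7:0  w8:0 → peak 15
Job 5@5: w1:15  w2:15  w3:7  w4:4  w5:4  w6:4  w7:4  w8:0 → peak 15
Job 5@6: w1:15  w2:15  w3:7  w4:4  w5:0  w6:4  w7:4  w8:4 → peak 15
Best is Job 5@3, peak 15.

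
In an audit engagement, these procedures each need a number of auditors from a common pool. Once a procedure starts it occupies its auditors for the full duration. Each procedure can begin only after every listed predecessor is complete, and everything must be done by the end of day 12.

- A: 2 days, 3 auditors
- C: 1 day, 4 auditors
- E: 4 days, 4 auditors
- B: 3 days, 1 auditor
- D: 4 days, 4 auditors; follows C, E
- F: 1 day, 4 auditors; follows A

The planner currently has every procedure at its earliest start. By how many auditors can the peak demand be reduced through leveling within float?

Early-start peak: d1:12  d2:8  d3:9  d4:4  d5:4  d6:4  d7:4  d8:4  d9:0  d10:0  d11:0  d12:0 ⇒ 12.
Leveled (A@1, C@3, E@4, B@1, D@8, F@12): d1:4  d2:4  d3:5  d4:4  d5:4  d6:4  d7:4  d8:4  d9:4  d10:4  d11:4  d12:4 ⇒ 5.
Reduction 12 − 5 = 7.

7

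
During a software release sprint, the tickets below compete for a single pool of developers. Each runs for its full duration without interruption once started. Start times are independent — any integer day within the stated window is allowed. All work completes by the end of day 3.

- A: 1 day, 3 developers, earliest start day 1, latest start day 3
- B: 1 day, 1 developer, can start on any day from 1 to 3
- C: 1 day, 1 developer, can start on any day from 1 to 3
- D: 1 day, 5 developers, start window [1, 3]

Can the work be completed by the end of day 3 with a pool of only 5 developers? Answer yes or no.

yes

Schedule A@1, B@1, C@1, D@2: d1:5  d2:5  d3:0 — peak 5 ≤ 5.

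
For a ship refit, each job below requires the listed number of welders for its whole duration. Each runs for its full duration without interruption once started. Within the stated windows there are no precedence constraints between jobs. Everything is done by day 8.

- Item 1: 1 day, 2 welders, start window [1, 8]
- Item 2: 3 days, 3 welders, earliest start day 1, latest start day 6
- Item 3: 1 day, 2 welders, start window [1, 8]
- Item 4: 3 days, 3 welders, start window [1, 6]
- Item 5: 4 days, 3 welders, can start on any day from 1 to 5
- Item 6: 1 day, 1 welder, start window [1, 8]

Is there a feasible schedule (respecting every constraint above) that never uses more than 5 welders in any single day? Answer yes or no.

The minimum achievable peak is 6; 5 < 6, so no feasible schedule stays within the cap.

no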